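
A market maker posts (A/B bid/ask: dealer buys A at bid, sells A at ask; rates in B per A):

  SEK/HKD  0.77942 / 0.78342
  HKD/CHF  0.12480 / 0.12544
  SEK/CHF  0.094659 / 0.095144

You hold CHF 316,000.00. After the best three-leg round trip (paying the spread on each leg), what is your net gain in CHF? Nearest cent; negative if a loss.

Best loop CHF → SEK → HKD → CHF:
CHF 316,000.00 ÷ 0.095144 (buy SEK at ask) = SEK 3,321,281.43
SEK 3,321,281.43 × 0.77942 (sell SEK at bid) = HKD 2,588,673.17
HKD 2,588,673.17 × 0.12480 (sell HKD at bid) = CHF 323,066.41

Net profit: CHF 7,066.41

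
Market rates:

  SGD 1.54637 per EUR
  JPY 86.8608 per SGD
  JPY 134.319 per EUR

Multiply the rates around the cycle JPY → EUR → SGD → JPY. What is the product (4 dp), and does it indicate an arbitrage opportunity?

1.0000 (no arbitrage)

Around JPY → EUR → SGD → JPY: 1 ÷ 134.319 × 1.54637 × 86.8608 = 1.000000
Product ≈ 1 (deviation 0.000%, within rounding noise).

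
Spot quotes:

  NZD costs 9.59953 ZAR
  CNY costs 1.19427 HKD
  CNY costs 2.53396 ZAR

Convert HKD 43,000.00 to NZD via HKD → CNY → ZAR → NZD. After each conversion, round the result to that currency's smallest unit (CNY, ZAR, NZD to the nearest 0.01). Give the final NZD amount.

NZD 9,504.20

HKD 43,000.00 ÷ 1.19427 = CNY 36,005.26
CNY 36,005.26 × 2.53396 = ZAR 91,235.89
ZAR 91,235.89 ÷ 9.59953 = NZD 9,504.20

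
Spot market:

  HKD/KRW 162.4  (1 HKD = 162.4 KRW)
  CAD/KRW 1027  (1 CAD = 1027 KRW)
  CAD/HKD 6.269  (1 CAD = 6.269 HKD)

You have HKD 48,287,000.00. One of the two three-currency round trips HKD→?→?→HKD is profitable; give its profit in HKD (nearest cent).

Profitable loop is HKD → CAD → KRW → HKD:
HKD 48,287,000.00 ÷ 6.269 = CAD 7,702,504.39
CAD 7,702,504.39 × 1027 = KRW 7,910,472,005
KRW 7,910,472,005 ÷ 162.4 = HKD 48,709,802.99
Profit = HKD 48,709,802.99 − HKD 48,287,000.00

Profit: HKD 422,802.99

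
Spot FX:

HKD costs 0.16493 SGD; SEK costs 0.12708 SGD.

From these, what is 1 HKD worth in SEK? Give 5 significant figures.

1 HKD × 0.16493 = 0.16493 SGD
0.16493 SGD ÷ 0.12708 = 1.29784 SEK

HKD/SEK = 1.2978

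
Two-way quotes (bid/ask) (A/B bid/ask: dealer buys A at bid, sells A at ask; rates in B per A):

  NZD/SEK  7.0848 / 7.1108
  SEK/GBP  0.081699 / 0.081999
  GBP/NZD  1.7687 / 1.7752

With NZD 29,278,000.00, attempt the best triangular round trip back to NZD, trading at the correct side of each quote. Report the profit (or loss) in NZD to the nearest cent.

Net profit: NZD 695,669.75

Best loop NZD → SEK → GBP → NZD:
NZD 29,278,000.00 × 7.0848 (sell NZD at bid) = SEK 207,428,774.40
SEK 207,428,774.40 × 0.081699 (sell SEK at bid) = GBP 16,946,723.44
GBP 16,946,723.44 × 1.7687 (sell GBP at bid) = NZD 29,973,669.75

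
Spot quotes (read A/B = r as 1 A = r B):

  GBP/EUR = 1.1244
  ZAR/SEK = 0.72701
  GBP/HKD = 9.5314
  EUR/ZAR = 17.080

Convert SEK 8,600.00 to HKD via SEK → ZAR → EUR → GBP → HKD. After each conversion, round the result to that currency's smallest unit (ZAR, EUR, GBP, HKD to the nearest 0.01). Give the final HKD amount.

HKD 5,870.96

SEK 8,600.00 ÷ 0.72701 = ZAR 11,829.27
ZAR 11,829.27 ÷ 17.080 = EUR 692.58
EUR 692.58 ÷ 1.1244 = GBP 615.96
GBP 615.96 × 9.5314 = HKD 5,870.96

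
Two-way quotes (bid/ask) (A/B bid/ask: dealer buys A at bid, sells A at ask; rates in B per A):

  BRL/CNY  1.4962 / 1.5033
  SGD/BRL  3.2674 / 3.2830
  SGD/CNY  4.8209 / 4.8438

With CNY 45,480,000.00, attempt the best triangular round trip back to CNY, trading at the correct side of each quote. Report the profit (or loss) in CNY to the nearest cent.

Best loop CNY → SGD → BRL → CNY:
CNY 45,480,000.00 ÷ 4.8438 (buy SGD at ask) = SGD 9,389,322.43
SGD 9,389,322.43 × 3.2674 (sell SGD at bid) = BRL 30,678,672.12
BRL 30,678,672.12 × 1.4962 (sell BRL at bid) = CNY 45,901,429.22

Net profit: CNY 421,429.22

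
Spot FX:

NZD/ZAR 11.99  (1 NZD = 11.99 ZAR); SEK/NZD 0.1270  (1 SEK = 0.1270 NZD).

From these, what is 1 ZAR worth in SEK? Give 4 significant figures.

1 ZAR ÷ 11.99 = 0.0834028 NZD
0.0834028 NZD ÷ 0.1270 = 0.656715 SEK

ZAR/SEK = 0.6567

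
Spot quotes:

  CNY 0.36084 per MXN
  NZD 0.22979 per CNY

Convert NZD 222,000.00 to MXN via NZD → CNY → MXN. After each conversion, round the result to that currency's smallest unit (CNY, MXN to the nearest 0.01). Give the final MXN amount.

MXN 2,677,362.49

NZD 222,000.00 ÷ 0.22979 = CNY 966,099.48
CNY 966,099.48 ÷ 0.36084 = MXN 2,677,362.49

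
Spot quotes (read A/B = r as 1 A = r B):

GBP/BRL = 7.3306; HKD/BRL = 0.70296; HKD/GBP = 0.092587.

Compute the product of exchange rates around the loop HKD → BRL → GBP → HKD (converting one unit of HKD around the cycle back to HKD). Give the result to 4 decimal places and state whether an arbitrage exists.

Around HKD → BRL → GBP → HKD: 1 × 0.70296 ÷ 7.3306 ÷ 0.092587 = 1.035717
Product > 1; profitable direction is HKD → BRL → GBP → HKD.

1.0357 (arbitrage exists)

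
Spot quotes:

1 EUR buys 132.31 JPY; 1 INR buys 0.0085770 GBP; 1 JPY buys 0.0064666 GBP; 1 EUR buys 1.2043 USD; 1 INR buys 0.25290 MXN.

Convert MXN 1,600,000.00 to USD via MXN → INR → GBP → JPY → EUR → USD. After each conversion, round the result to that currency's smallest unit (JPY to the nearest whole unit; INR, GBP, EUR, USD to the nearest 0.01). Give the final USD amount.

MXN 1,600,000.00 ÷ 0.25290 = INR 6,326,611.31
INR 6,326,611.31 × 0.0085770 = GBP 54,263.35
GBP 54,263.35 ÷ 0.0064666 = JPY 8,391,326
JPY 8,391,326 ÷ 132.31 = EUR 63,421.71
EUR 63,421.71 × 1.2043 = USD 76,378.77

USD 76,378.77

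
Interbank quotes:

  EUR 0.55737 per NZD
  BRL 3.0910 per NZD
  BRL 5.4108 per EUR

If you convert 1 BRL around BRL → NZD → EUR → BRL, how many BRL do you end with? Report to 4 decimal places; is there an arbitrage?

0.9757 (arbitrage exists)

Around BRL → NZD → EUR → BRL: 1 ÷ 3.0910 × 0.55737 × 5.4108 = 0.975677
Product < 1; profitable direction is BRL → EUR → NZD → BRL.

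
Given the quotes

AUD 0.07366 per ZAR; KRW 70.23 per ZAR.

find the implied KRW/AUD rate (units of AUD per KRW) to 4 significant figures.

1 KRW ÷ 70.23 = 0.0142389 ZAR
0.0142389 ZAR × 0.07366 = 0.00104884 AUD

KRW/AUD = 0.001049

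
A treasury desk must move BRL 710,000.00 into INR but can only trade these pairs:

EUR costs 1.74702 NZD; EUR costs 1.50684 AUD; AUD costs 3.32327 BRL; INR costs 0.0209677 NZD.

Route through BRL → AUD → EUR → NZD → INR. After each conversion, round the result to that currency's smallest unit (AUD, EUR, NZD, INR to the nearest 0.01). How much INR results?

BRL 710,000.00 ÷ 3.32327 = AUD 213,644.99
AUD 213,644.99 ÷ 1.50684 = EUR 141,783.46
EUR 141,783.46 × 1.74702 = NZD 247,698.54
NZD 247,698.54 ÷ 0.0209677 = INR 11,813,338.61

INR 11,813,338.61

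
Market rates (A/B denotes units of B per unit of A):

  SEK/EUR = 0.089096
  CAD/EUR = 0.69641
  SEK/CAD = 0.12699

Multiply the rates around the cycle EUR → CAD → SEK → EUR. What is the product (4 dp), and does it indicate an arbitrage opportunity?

1.0075 (arbitrage exists)

Around EUR → CAD → SEK → EUR: 1 ÷ 0.69641 ÷ 0.12699 × 0.089096 = 1.007450
Product > 1; profitable direction is EUR → CAD → SEK → EUR.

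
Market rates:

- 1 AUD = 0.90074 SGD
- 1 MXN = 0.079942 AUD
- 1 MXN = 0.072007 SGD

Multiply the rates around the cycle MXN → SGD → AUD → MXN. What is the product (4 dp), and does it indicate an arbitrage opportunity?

1.0000 (no arbitrage)

Around MXN → SGD → AUD → MXN: 1 × 0.072007 ÷ 0.90074 ÷ 0.079942 = 1.000001
Product ≈ 1 (deviation 0.000%, within rounding noise).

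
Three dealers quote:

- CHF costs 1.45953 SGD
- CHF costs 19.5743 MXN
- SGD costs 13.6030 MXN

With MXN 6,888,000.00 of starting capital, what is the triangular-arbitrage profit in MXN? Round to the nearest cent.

Profitable loop is MXN → CHF → SGD → MXN:
MXN 6,888,000.00 ÷ 19.5743 = CHF 351,889.98
CHF 351,889.98 × 1.45953 = SGD 513,593.98
SGD 513,593.98 × 13.6030 = MXN 6,986,418.91
Profit = MXN 6,986,418.91 − MXN 6,888,000.00

Profit: MXN 98,418.91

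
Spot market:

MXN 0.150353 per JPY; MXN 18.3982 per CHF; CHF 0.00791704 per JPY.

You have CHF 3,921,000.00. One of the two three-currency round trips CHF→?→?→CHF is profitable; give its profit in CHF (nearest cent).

Profitable loop is CHF → JPY → MXN → CHF:
CHF 3,921,000.00 ÷ 0.00791704 = JPY 495,260,855
JPY 495,260,855 × 0.150353 = MXN 74,463,955.34
MXN 74,463,955.34 ÷ 18.3982 = CHF 4,047,350.03
Profit = CHF 4,047,350.03 − CHF 3,921,000.00

Profit: CHF 126,350.03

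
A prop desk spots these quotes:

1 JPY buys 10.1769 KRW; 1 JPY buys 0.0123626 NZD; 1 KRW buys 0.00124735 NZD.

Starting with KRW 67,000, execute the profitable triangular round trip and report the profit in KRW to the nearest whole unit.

Profitable loop is KRW → NZD → JPY → KRW:
KRW 67,000 × 0.00124735 = NZD 83.57
NZD 83.57 ÷ 0.0123626 = JPY 6,760
JPY 6,760 × 10.1769 = KRW 68,797
Profit = KRW 68,797 − KRW 67,000

Profit: KRW 1,797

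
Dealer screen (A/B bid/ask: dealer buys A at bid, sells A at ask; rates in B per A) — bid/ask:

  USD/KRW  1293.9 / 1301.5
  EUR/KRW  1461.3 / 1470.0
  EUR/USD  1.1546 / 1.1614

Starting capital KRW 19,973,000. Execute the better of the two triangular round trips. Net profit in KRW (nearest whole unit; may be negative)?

Best loop KRW → EUR → USD → KRW:
KRW 19,973,000 ÷ 1470.0 (buy EUR at ask) = EUR 13,587.07
EUR 13,587.07 × 1.1546 (sell EUR at bid) = USD 15,687.64
USD 15,687.64 × 1293.9 (sell USD at bid) = KRW 20,298,233

Net profit: KRW 325,233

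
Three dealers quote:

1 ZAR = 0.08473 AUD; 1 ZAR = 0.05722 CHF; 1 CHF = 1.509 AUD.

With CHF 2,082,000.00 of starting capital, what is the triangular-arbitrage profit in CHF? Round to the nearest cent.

Profitable loop is CHF → AUD → ZAR → CHF:
CHF 2,082,000.00 × 1.509 = AUD 3,141,738.00
AUD 3,141,738.00 ÷ 0.08473 = ZAR 37,079,405.17
ZAR 37,079,405.17 × 0.05722 = CHF 2,121,683.56
Profit = CHF 2,121,683.56 − CHF 2,082,000.00

Profit: CHF 39,683.56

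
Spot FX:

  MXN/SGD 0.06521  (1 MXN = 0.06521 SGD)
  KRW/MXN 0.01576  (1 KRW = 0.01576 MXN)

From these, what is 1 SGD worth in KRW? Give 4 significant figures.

SGD/KRW = 973.0

1 SGD ÷ 0.06521 = 15.3351 MXN
15.3351 MXN ÷ 0.01576 = 973.038 KRW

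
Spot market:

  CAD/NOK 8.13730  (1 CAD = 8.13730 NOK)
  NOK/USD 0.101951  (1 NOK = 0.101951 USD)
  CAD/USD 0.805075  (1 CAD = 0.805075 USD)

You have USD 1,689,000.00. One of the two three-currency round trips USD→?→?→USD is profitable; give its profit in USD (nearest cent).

Profit: USD 51,464.33

Profitable loop is USD → CAD → NOK → USD:
USD 1,689,000.00 ÷ 0.805075 = CAD 2,097,941.19
CAD 2,097,941.19 × 8.13730 = NOK 17,071,576.81
NOK 17,071,576.81 × 0.101951 = USD 1,740,464.33
Profit = USD 1,740,464.33 − USD 1,689,000.00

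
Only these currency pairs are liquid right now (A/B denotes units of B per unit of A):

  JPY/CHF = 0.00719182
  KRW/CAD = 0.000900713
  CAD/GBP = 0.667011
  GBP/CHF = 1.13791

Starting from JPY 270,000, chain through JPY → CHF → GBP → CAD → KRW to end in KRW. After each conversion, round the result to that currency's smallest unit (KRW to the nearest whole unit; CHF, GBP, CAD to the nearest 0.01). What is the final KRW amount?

JPY 270,000 × 0.00719182 = CHF 1,941.79
CHF 1,941.79 ÷ 1.13791 = GBP 1,706.45
GBP 1,706.45 ÷ 0.667011 = CAD 2,558.35
CAD 2,558.35 ÷ 0.000900713 = KRW 2,840,361

KRW 2,840,361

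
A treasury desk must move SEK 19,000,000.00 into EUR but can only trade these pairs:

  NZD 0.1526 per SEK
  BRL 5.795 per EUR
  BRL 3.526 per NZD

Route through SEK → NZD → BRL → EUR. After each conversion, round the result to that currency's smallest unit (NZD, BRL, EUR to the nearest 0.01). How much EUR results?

EUR 1,764,156.07

SEK 19,000,000.00 × 0.1526 = NZD 2,899,400.00
NZD 2,899,400.00 × 3.526 = BRL 10,223,284.40
BRL 10,223,284.40 ÷ 5.795 = EUR 1,764,156.07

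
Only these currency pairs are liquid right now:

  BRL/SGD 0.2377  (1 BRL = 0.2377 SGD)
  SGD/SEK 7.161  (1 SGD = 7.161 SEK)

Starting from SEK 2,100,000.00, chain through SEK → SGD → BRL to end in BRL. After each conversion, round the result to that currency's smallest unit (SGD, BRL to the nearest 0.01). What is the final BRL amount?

SEK 2,100,000.00 ÷ 7.161 = SGD 293,255.13
SGD 293,255.13 ÷ 0.2377 = BRL 1,233,719.52

BRL 1,233,719.52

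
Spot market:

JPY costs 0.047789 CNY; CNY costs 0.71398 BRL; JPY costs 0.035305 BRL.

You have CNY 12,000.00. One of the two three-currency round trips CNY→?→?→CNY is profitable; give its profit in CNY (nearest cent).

Profitable loop is CNY → JPY → BRL → CNY:
CNY 12,000.00 ÷ 0.047789 = JPY 251,104
JPY 251,104 × 0.035305 = BRL 8,865.22
BRL 8,865.22 ÷ 0.71398 = CNY 12,416.62
Profit = CNY 12,416.62 − CNY 12,000.00

Profit: CNY 416.62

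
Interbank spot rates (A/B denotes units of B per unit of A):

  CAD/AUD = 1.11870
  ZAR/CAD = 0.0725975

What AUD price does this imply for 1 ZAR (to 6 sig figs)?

1 ZAR × 0.0725975 = 0.0725975 CAD
0.0725975 CAD × 1.11870 = 0.0812148 AUD

ZAR/AUD = 0.0812148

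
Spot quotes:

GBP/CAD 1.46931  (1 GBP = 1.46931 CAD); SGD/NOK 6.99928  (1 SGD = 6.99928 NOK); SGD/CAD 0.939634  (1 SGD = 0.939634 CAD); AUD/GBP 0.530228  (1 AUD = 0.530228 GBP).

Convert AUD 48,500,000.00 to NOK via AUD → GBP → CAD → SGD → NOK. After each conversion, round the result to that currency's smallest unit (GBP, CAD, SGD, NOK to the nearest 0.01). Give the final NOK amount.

AUD 48,500,000.00 × 0.530228 = GBP 25,716,058.00
GBP 25,716,058.00 × 1.46931 = CAD 37,784,861.18
CAD 37,784,861.18 ÷ 0.939634 = SGD 40,212,317.97
SGD 40,212,317.97 × 6.99928 = NOK 281,457,272.92

NOK 281,457,272.92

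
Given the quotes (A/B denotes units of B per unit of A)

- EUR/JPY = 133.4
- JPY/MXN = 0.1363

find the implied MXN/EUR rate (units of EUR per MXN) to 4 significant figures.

1 MXN ÷ 0.1363 = 7.33676 JPY
7.33676 JPY ÷ 133.4 = 0.0549982 EUR

MXN/EUR = 0.05500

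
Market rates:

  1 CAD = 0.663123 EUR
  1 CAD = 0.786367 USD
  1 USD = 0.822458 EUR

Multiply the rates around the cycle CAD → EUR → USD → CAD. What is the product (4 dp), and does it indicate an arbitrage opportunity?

Around CAD → EUR → USD → CAD: 1 × 0.663123 ÷ 0.822458 ÷ 0.786367 = 1.025310
Product > 1; profitable direction is CAD → EUR → USD → CAD.

1.0253 (arbitrage exists)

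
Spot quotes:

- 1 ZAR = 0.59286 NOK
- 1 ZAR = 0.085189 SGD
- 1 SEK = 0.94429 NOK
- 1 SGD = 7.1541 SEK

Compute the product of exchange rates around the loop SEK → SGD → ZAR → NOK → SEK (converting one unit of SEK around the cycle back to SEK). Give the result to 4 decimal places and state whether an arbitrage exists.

1.0302 (arbitrage exists)

Around SEK → SGD → ZAR → NOK → SEK: 1 ÷ 7.1541 ÷ 0.085189 × 0.59286 ÷ 0.94429 = 1.030168
Product > 1; profitable direction is SEK → SGD → ZAR → NOK → SEK.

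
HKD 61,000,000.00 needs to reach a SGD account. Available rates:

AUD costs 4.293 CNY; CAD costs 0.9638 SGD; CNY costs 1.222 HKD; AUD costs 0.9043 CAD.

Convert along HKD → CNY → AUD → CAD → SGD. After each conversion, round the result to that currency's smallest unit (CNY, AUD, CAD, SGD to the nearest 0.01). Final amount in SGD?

SGD 10,134,380.21

HKD 61,000,000.00 ÷ 1.222 = CNY 49,918,166.94
CNY 49,918,166.94 ÷ 4.293 = AUD 11,627,805.02
AUD 11,627,805.02 × 0.9043 = CAD 10,515,024.08
CAD 10,515,024.08 × 0.9638 = SGD 10,134,380.21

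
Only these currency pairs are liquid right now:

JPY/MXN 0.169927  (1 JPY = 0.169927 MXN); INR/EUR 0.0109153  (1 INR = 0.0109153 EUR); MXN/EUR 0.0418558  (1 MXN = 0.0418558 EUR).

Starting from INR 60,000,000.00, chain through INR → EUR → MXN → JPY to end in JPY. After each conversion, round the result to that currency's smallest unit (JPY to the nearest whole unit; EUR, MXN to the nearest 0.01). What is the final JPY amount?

INR 60,000,000.00 × 0.0109153 = EUR 654,918.00
EUR 654,918.00 ÷ 0.0418558 = MXN 15,647,007.11
MXN 15,647,007.11 ÷ 0.169927 = JPY 92,080,759

JPY 92,080,759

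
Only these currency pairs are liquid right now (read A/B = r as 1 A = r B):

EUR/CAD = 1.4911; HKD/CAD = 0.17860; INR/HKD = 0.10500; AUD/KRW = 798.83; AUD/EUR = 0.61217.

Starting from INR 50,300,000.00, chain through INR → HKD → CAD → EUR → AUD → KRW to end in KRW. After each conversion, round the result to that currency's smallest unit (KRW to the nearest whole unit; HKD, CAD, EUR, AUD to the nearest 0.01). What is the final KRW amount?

KRW 825,494,706

INR 50,300,000.00 × 0.10500 = HKD 5,281,500.00
HKD 5,281,500.00 × 0.17860 = CAD 943,275.90
CAD 943,275.90 ÷ 1.4911 = EUR 632,604.05
EUR 632,604.05 ÷ 0.61217 = AUD 1,033,379.70
AUD 1,033,379.70 × 798.83 = KRW 825,494,706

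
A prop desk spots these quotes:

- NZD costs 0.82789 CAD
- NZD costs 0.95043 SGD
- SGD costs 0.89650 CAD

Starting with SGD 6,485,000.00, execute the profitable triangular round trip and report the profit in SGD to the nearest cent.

Profitable loop is SGD → CAD → NZD → SGD:
SGD 6,485,000.00 × 0.89650 = CAD 5,813,802.50
CAD 5,813,802.50 ÷ 0.82789 = NZD 7,022,433.54
NZD 7,022,433.54 × 0.95043 = SGD 6,674,331.51
Profit = SGD 6,674,331.51 − SGD 6,485,000.00

Profit: SGD 189,331.51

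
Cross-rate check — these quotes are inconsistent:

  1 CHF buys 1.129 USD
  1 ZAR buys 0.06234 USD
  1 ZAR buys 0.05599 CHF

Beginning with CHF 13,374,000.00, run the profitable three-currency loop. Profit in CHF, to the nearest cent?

Profit: CHF 187,225.27

Profitable loop is CHF → USD → ZAR → CHF:
CHF 13,374,000.00 × 1.129 = USD 15,099,246.00
USD 15,099,246.00 ÷ 0.06234 = ZAR 242,207,988.45
ZAR 242,207,988.45 × 0.05599 = CHF 13,561,225.27
Profit = CHF 13,561,225.27 − CHF 13,374,000.00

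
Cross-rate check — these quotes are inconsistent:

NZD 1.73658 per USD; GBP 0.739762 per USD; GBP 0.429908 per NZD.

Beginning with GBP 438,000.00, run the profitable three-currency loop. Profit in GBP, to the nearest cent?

Profit: GBP 4,030.68

Profitable loop is GBP → USD → NZD → GBP:
GBP 438,000.00 ÷ 0.739762 = USD 592,082.32
USD 592,082.32 × 1.73658 = NZD 1,028,198.31
NZD 1,028,198.31 × 0.429908 = GBP 442,030.68
Profit = GBP 442,030.68 − GBP 438,000.00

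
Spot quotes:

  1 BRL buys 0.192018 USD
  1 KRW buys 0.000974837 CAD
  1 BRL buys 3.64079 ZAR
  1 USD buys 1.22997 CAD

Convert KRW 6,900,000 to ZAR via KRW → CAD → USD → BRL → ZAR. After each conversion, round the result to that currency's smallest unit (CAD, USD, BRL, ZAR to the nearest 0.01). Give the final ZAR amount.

ZAR 103,690.97

KRW 6,900,000 × 0.000974837 = CAD 6,726.38
CAD 6,726.38 ÷ 1.22997 = USD 5,468.74
USD 5,468.74 ÷ 0.192018 = BRL 28,480.35
BRL 28,480.35 × 3.64079 = ZAR 103,690.97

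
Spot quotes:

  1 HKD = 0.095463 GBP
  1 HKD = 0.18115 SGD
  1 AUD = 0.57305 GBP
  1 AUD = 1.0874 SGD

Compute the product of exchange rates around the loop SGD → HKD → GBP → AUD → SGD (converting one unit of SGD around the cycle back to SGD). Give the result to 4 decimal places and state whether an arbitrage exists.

1.0000 (no arbitrage)

Around SGD → HKD → GBP → AUD → SGD: 1 ÷ 0.18115 × 0.095463 ÷ 0.57305 × 1.0874 = 0.999985
Product ≈ 1 (deviation 0.001%, within rounding noise).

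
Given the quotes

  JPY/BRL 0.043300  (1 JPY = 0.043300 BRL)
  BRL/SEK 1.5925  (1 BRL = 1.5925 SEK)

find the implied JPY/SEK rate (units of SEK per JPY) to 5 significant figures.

1 JPY × 0.043300 = 0.0433 BRL
0.0433 BRL × 1.5925 = 0.0689552 SEK

JPY/SEK = 0.068955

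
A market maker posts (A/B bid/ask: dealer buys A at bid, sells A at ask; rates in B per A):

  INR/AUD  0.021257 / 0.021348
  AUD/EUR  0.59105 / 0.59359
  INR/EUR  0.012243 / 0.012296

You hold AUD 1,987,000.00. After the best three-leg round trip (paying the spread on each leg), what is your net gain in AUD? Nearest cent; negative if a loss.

Best loop AUD → EUR → INR → AUD:
AUD 1,987,000.00 × 0.59105 (sell AUD at bid) = EUR 1,174,416.35
EUR 1,174,416.35 ÷ 0.012296 (buy INR at ask) = INR 95,512,064.90
INR 95,512,064.90 × 0.021257 (sell INR at bid) = AUD 2,030,299.96

Net profit: AUD 43,299.96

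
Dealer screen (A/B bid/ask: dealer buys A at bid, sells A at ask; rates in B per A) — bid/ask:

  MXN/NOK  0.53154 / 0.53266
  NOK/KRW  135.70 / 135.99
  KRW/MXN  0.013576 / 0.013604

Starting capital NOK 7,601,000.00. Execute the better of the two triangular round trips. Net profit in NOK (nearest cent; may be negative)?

Best loop NOK → MXN → KRW → NOK:
NOK 7,601,000.00 ÷ 0.53266 (buy MXN at ask) = MXN 14,269,890.74
MXN 14,269,890.74 ÷ 0.013604 (buy KRW at ask) = KRW 1,048,948,158
KRW 1,048,948,158 ÷ 135.99 (buy NOK at ask) = NOK 7,713,421.26

Net profit: NOK 112,421.26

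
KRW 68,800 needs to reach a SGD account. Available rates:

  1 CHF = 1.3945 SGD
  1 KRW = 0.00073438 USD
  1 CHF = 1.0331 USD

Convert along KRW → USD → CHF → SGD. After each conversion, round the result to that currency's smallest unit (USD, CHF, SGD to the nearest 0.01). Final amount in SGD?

SGD 68.20

KRW 68,800 × 0.00073438 = USD 50.53
USD 50.53 ÷ 1.0331 = CHF 48.91
CHF 48.91 × 1.3945 = SGD 68.20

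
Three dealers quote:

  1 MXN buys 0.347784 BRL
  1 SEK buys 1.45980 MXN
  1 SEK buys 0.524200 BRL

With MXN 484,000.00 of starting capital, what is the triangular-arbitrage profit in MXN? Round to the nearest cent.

Profitable loop is MXN → SEK → BRL → MXN:
MXN 484,000.00 ÷ 1.45980 = SEK 331,552.27
SEK 331,552.27 × 0.524200 = BRL 173,799.70
BRL 173,799.70 ÷ 0.347784 = MXN 499,734.60
Profit = MXN 499,734.60 − MXN 484,000.00

Profit: MXN 15,734.60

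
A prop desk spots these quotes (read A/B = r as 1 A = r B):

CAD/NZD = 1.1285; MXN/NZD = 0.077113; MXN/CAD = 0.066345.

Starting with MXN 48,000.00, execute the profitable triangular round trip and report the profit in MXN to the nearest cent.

Profit: MXN 1,437.79

Profitable loop is MXN → NZD → CAD → MXN:
MXN 48,000.00 × 0.077113 = NZD 3,701.42
NZD 3,701.42 ÷ 1.1285 = CAD 3,279.95
CAD 3,279.95 ÷ 0.066345 = MXN 49,437.79
Profit = MXN 49,437.79 − MXN 48,000.00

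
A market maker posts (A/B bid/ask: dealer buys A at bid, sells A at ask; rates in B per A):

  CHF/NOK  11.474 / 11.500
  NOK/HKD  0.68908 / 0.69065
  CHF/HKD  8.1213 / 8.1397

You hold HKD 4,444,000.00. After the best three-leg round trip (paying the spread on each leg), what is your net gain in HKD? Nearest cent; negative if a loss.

Best loop HKD → NOK → CHF → HKD:
HKD 4,444,000.00 ÷ 0.69065 (buy NOK at ask) = NOK 6,434,518.21
NOK 6,434,518.21 ÷ 11.500 (buy CHF at ask) = CHF 559,523.32
CHF 559,523.32 × 8.1213 (sell CHF at bid) = HKD 4,544,056.76

Net profit: HKD 100,056.76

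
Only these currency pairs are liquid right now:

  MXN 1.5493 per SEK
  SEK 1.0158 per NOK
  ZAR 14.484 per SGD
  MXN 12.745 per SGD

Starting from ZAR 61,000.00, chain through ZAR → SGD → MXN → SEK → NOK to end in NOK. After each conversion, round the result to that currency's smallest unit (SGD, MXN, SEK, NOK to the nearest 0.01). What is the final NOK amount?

ZAR 61,000.00 ÷ 14.484 = SGD 4,211.54
SGD 4,211.54 × 12.745 = MXN 53,676.08
MXN 53,676.08 ÷ 1.5493 = SEK 34,645.38
SEK 34,645.38 ÷ 1.0158 = NOK 34,106.50

NOK 34,106.50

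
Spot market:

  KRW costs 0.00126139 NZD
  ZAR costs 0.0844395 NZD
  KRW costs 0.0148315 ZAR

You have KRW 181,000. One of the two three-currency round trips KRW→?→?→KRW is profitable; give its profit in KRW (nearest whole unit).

Profitable loop is KRW → NZD → ZAR → KRW:
KRW 181,000 × 0.00126139 = NZD 228.31
NZD 228.31 ÷ 0.0844395 = ZAR 2,703.85
ZAR 2,703.85 ÷ 0.0148315 = KRW 182,304
Profit = KRW 182,304 − KRW 181,000

Profit: KRW 1,304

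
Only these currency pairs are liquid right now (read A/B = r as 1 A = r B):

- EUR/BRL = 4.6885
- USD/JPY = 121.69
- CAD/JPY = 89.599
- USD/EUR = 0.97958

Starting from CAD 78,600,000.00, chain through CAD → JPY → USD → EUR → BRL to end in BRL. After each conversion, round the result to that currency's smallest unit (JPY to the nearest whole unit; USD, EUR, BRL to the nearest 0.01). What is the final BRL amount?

CAD 78,600,000.00 × 89.599 = JPY 7,042,481,400
JPY 7,042,481,400 ÷ 121.69 = USD 57,872,309.97
USD 57,872,309.97 × 0.97958 = EUR 56,690,557.40
EUR 56,690,557.40 × 4.6885 = BRL 265,793,678.37

BRL 265,793,678.37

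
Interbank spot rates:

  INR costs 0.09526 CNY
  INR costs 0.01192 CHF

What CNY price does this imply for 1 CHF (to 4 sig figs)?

CHF/CNY = 7.992

1 CHF ÷ 0.01192 = 83.8926 INR
83.8926 INR × 0.09526 = 7.99161 CNY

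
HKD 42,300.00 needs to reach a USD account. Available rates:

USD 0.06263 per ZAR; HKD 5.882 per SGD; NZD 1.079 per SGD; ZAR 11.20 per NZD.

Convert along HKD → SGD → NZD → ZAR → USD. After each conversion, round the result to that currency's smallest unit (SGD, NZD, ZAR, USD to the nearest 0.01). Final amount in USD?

HKD 42,300.00 ÷ 5.882 = SGD 7,191.43
SGD 7,191.43 × 1.079 = NZD 7,759.55
NZD 7,759.55 × 11.20 = ZAR 86,906.96
ZAR 86,906.96 × 0.06263 = USD 5,442.98

USD 5,442.98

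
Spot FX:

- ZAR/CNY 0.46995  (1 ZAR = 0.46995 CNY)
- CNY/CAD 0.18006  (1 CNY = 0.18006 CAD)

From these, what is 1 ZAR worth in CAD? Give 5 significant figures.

1 ZAR × 0.46995 = 0.46995 CNY
0.46995 CNY × 0.18006 = 0.0846192 CAD

ZAR/CAD = 0.084619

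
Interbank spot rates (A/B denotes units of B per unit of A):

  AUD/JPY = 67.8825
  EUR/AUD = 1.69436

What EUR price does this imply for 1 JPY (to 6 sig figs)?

1 JPY ÷ 67.8825 = 0.0147313 AUD
0.0147313 AUD ÷ 1.69436 = 0.00869434 EUR

JPY/EUR = 0.00869434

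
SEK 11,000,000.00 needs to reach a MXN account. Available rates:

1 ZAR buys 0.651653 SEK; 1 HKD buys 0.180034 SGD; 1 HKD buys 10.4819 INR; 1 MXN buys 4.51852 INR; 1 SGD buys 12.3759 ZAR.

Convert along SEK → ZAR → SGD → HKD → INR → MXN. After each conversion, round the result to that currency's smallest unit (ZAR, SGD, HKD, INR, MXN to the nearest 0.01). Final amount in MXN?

SEK 11,000,000.00 ÷ 0.651653 = ZAR 16,880,149.40
ZAR 16,880,149.40 ÷ 12.3759 = SGD 1,363,953.28
SGD 1,363,953.28 ÷ 0.180034 = HKD 7,576,087.18
HKD 7,576,087.18 × 10.4819 = INR 79,411,788.21
INR 79,411,788.21 ÷ 4.51852 = MXN 17,574,734.25

MXN 17,574,734.25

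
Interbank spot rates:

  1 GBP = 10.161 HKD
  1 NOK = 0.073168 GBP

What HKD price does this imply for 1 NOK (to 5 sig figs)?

1 NOK × 0.073168 = 0.073168 GBP
0.073168 GBP × 10.161 = 0.74346 HKD

NOK/HKD = 0.74346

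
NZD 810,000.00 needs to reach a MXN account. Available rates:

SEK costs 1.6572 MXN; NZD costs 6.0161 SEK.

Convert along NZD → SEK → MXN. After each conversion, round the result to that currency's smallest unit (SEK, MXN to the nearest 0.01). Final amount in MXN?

MXN 8,075,603.55

NZD 810,000.00 × 6.0161 = SEK 4,873,041.00
SEK 4,873,041.00 × 1.6572 = MXN 8,075,603.55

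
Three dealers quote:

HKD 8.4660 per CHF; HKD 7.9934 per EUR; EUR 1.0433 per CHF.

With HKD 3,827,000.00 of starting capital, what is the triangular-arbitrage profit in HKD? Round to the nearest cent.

Profit: HKD 58,044.28

Profitable loop is HKD → EUR → CHF → HKD:
HKD 3,827,000.00 ÷ 7.9934 = EUR 478,769.99
EUR 478,769.99 ÷ 1.0433 = CHF 458,899.63
CHF 458,899.63 × 8.4660 = HKD 3,885,044.28
Profit = HKD 3,885,044.28 − HKD 3,827,000.00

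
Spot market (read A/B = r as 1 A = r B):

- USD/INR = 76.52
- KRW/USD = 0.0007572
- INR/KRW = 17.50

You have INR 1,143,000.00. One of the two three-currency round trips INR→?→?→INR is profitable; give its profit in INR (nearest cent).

Profitable loop is INR → KRW → USD → INR:
INR 1,143,000.00 × 17.50 = KRW 20,002,500
KRW 20,002,500 × 0.0007572 = USD 15,145.89
USD 15,145.89 × 76.52 = INR 1,158,963.73
Profit = INR 1,158,963.73 − INR 1,143,000.00

Profit: INR 15,963.73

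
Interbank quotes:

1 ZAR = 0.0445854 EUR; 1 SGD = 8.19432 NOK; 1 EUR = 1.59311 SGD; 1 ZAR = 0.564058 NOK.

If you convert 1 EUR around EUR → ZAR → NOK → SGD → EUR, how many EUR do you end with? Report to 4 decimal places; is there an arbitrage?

Around EUR → ZAR → NOK → SGD → EUR: 1 ÷ 0.0445854 × 0.564058 ÷ 8.19432 ÷ 1.59311 = 0.969109
Product < 1; profitable direction is EUR → SGD → NOK → ZAR → EUR.

0.9691 (arbitrage exists)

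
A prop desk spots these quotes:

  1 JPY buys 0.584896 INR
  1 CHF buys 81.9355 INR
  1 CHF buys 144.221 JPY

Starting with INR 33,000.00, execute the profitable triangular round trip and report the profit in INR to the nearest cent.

Profit: INR 974.18

Profitable loop is INR → CHF → JPY → INR:
INR 33,000.00 ÷ 81.9355 = CHF 402.76
CHF 402.76 × 144.221 = JPY 58,086
JPY 58,086 × 0.584896 = INR 33,974.18
Profit = INR 33,974.18 − INR 33,000.00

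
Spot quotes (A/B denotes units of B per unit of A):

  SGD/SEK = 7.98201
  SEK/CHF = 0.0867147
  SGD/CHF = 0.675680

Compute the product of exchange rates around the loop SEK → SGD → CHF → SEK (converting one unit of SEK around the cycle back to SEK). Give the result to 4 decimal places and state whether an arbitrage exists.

Around SEK → SGD → CHF → SEK: 1 ÷ 7.98201 × 0.675680 ÷ 0.0867147 = 0.976194
Product < 1; profitable direction is SEK → CHF → SGD → SEK.

0.9762 (arbitrage exists)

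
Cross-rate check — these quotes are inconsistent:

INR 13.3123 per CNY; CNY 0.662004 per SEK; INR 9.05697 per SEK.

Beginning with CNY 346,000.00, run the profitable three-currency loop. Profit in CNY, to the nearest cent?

Profit: CNY 9,586.54

Profitable loop is CNY → SEK → INR → CNY:
CNY 346,000.00 ÷ 0.662004 = SEK 522,655.45
SEK 522,655.45 × 9.05697 = INR 4,733,674.75
INR 4,733,674.75 ÷ 13.3123 = CNY 355,586.54
Profit = CNY 355,586.54 − CNY 346,000.00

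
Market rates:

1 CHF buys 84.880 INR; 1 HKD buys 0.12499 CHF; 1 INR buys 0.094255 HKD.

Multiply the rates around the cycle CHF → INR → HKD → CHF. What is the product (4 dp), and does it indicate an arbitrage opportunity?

1.0000 (no arbitrage)

Around CHF → INR → HKD → CHF: 1 × 84.880 × 0.094255 × 0.12499 = 0.999966
Product ≈ 1 (deviation 0.003%, within rounding noise).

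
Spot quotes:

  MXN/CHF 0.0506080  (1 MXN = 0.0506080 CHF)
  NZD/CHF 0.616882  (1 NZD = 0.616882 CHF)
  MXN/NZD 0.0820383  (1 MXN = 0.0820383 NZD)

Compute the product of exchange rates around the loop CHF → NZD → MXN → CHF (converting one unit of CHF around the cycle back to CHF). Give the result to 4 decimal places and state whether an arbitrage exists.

Around CHF → NZD → MXN → CHF: 1 ÷ 0.616882 ÷ 0.0820383 × 0.0506080 = 1.000001
Product ≈ 1 (deviation 0.000%, within rounding noise).

1.0000 (no arbitrage)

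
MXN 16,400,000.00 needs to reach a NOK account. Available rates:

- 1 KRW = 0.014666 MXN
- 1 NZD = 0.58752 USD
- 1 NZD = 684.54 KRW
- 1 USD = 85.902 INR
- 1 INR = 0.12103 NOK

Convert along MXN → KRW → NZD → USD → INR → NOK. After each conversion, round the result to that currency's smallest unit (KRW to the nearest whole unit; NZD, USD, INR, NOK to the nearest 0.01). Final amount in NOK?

MXN 16,400,000.00 ÷ 0.014666 = KRW 1,118,232,647
KRW 1,118,232,647 ÷ 684.54 = NZD 1,633,553.40
NZD 1,633,553.40 × 0.58752 = USD 959,745.29
USD 959,745.29 × 85.902 = INR 82,444,039.90
INR 82,444,039.90 × 0.12103 = NOK 9,978,202.15

NOK 9,978,202.15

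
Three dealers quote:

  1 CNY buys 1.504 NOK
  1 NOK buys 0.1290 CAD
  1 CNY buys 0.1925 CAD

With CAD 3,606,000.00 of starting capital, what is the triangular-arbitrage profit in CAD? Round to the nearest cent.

Profit: CAD 28,398.42

Profitable loop is CAD → CNY → NOK → CAD:
CAD 3,606,000.00 ÷ 0.1925 = CNY 18,732,467.53
CNY 18,732,467.53 × 1.504 = NOK 28,173,631.17
NOK 28,173,631.17 × 0.1290 = CAD 3,634,398.42
Profit = CAD 3,634,398.42 − CAD 3,606,000.00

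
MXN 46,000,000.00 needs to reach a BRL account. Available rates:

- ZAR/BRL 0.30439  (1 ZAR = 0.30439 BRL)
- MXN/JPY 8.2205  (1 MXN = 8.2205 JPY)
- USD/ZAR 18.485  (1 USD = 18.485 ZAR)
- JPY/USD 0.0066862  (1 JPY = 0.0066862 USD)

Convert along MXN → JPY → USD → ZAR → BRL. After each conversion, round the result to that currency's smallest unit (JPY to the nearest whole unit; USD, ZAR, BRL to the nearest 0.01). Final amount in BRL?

BRL 14,226,080.59

MXN 46,000,000.00 × 8.2205 = JPY 378,143,000
JPY 378,143,000 × 0.0066862 = USD 2,528,339.73
USD 2,528,339.73 × 18.485 = ZAR 46,736,359.91
ZAR 46,736,359.91 × 0.30439 = BRL 14,226,080.59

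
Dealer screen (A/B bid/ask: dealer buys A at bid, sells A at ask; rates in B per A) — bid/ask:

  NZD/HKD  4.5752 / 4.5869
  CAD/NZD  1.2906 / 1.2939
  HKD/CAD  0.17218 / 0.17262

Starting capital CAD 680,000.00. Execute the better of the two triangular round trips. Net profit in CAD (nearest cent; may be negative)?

Net profit: CAD 11,342.67

Best loop CAD → NZD → HKD → CAD:
CAD 680,000.00 × 1.2906 (sell CAD at bid) = NZD 877,608.00
NZD 877,608.00 × 4.5752 (sell NZD at bid) = HKD 4,015,232.12
HKD 4,015,232.12 × 0.17218 (sell HKD at bid) = CAD 691,342.67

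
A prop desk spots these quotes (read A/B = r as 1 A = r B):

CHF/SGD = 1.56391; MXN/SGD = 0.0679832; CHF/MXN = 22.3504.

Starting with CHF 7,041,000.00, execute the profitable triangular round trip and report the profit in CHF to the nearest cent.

Profit: CHF 206,015.63

Profitable loop is CHF → SGD → MXN → CHF:
CHF 7,041,000.00 × 1.56391 = SGD 11,011,490.31
SGD 11,011,490.31 ÷ 0.0679832 = MXN 161,973,698.06
MXN 161,973,698.06 ÷ 22.3504 = CHF 7,247,015.63
Profit = CHF 7,247,015.63 − CHF 7,041,000.00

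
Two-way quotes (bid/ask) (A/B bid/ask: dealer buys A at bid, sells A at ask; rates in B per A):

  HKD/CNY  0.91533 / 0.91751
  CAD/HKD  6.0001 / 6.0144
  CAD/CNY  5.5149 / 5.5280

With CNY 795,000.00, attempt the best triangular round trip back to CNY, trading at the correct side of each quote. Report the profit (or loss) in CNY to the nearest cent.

Best loop CNY → HKD → CAD → CNY:
CNY 795,000.00 ÷ 0.91751 (buy HKD at ask) = HKD 866,475.57
HKD 866,475.57 ÷ 6.0144 (buy CAD at ask) = CAD 144,066.83
CAD 144,066.83 × 5.5149 (sell CAD at bid) = CNY 794,514.19

Net result: CNY -485.81 (no profitable arbitrage after spreads)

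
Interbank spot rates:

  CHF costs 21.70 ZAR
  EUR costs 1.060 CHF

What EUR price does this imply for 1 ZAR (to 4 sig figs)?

ZAR/EUR = 0.04347

1 ZAR ÷ 21.70 = 0.0460829 CHF
0.0460829 CHF ÷ 1.060 = 0.0434745 EUR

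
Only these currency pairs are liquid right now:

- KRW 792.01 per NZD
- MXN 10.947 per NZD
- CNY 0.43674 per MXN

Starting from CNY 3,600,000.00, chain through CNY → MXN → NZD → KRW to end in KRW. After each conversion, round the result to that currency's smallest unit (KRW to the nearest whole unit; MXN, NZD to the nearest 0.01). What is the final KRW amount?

KRW 596,369,028

CNY 3,600,000.00 ÷ 0.43674 = MXN 8,242,890.51
MXN 8,242,890.51 ÷ 10.947 = NZD 752,981.69
NZD 752,981.69 × 792.01 = KRW 596,369,028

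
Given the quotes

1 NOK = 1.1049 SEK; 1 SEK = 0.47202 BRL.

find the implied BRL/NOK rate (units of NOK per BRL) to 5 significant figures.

BRL/NOK = 1.9174

1 BRL ÷ 0.47202 = 2.11855 SEK
2.11855 SEK ÷ 1.1049 = 1.91742 NOK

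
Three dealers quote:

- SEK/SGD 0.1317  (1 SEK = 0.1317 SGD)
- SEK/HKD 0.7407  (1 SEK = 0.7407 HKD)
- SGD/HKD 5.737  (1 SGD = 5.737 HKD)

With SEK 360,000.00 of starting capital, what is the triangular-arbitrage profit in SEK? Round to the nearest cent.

Profit: SEK 7,223.77

Profitable loop is SEK → SGD → HKD → SEK:
SEK 360,000.00 × 0.1317 = SGD 47,412.00
SGD 47,412.00 × 5.737 = HKD 272,002.64
HKD 272,002.64 ÷ 0.7407 = SEK 367,223.77
Profit = SEK 367,223.77 − SEK 360,000.00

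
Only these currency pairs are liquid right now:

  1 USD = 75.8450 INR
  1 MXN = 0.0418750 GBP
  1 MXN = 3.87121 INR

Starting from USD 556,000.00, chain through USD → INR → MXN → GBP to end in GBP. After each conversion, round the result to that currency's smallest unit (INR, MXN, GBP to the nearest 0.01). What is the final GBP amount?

GBP 456,152.27

USD 556,000.00 × 75.8450 = INR 42,169,820.00
INR 42,169,820.00 ÷ 3.87121 = MXN 10,893,188.43
MXN 10,893,188.43 × 0.0418750 = GBP 456,152.27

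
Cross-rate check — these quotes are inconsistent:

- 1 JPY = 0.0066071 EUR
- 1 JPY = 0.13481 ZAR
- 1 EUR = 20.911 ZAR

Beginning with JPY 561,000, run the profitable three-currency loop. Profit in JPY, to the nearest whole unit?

Profit: JPY 13,945

Profitable loop is JPY → EUR → ZAR → JPY:
JPY 561,000 × 0.0066071 = EUR 3,706.58
EUR 3,706.58 × 20.911 = ZAR 77,508.36
ZAR 77,508.36 ÷ 0.13481 = JPY 574,945
Profit = JPY 574,945 − JPY 561,000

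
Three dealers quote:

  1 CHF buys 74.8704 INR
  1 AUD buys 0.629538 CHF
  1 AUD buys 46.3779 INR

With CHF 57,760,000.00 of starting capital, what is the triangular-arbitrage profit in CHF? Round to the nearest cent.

Profit: CHF 941,366.08

Profitable loop is CHF → INR → AUD → CHF:
CHF 57,760,000.00 × 74.8704 = INR 4,324,514,304.00
INR 4,324,514,304.00 ÷ 46.3779 = AUD 93,245,151.33
AUD 93,245,151.33 × 0.629538 = CHF 58,701,366.08
Profit = CHF 58,701,366.08 − CHF 57,760,000.00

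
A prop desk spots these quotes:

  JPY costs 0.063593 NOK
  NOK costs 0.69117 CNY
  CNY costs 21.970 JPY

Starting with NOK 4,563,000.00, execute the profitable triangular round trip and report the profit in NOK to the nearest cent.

Profit: NOK 162,265.54

Profitable loop is NOK → JPY → CNY → NOK:
NOK 4,563,000.00 ÷ 0.063593 = JPY 71,753,180
JPY 71,753,180 ÷ 21.970 = CNY 3,265,961.78
CNY 3,265,961.78 ÷ 0.69117 = NOK 4,725,265.54
Profit = NOK 4,725,265.54 − NOK 4,563,000.00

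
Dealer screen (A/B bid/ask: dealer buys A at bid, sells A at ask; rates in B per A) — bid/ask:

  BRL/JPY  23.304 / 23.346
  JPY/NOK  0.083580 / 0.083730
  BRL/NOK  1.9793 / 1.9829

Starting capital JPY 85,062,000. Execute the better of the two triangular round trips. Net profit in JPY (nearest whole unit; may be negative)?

Net profit: JPY 1,067,840

Best loop JPY → BRL → NOK → JPY:
JPY 85,062,000 ÷ 23.346 (buy BRL at ask) = BRL 3,643,536.37
BRL 3,643,536.37 × 1.9793 (sell BRL at bid) = NOK 7,211,651.53
NOK 7,211,651.53 ÷ 0.083730 (buy JPY at ask) = JPY 86,129,840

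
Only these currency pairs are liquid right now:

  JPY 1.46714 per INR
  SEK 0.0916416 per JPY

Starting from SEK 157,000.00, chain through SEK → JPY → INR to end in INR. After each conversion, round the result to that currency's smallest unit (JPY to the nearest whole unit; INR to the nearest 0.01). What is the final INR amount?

INR 1,167,711.33

SEK 157,000.00 ÷ 0.0916416 = JPY 1,713,196
JPY 1,713,196 ÷ 1.46714 = INR 1,167,711.33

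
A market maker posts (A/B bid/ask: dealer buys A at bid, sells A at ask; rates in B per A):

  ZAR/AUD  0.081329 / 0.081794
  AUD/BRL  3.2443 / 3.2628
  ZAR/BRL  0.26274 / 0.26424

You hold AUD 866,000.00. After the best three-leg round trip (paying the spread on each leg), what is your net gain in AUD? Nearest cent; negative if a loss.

Net result: AUD -1,259.56 (no profitable arbitrage after spreads)

Best loop AUD → BRL → ZAR → AUD:
AUD 866,000.00 × 3.2443 (sell AUD at bid) = BRL 2,809,563.80
BRL 2,809,563.80 ÷ 0.26424 (buy ZAR at ask) = ZAR 10,632,621.10
ZAR 10,632,621.10 × 0.081329 (sell ZAR at bid) = AUD 864,740.44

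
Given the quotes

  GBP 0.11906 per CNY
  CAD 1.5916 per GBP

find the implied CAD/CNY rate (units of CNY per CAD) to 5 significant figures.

1 CAD ÷ 1.5916 = 0.628299 GBP
0.628299 GBP ÷ 0.11906 = 5.27716 CNY

CAD/CNY = 5.2772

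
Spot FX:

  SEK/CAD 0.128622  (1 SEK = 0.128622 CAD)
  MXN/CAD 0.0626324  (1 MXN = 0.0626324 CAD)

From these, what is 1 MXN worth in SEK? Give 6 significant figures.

MXN/SEK = 0.486949

1 MXN × 0.0626324 = 0.0626324 CAD
0.0626324 CAD ÷ 0.128622 = 0.486949 SEK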